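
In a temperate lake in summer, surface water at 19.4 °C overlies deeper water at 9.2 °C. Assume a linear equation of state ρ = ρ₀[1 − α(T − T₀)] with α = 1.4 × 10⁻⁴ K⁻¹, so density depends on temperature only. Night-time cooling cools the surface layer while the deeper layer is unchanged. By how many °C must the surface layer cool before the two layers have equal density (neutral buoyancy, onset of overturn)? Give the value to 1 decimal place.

With temperature the only control, equal density requires T_surf′ = T_deep.
T_surf′ = 9.2 °C.
Cooling required: 19.4 − 9.2 = 10.2 °C.

10.2 °C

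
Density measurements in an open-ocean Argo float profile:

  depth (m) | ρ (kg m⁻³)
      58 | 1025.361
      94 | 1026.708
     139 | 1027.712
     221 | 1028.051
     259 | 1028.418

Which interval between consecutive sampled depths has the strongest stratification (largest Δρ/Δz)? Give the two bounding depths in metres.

58–94 m

Compute the density gradient over each adjacent pair:
  58–94 m: Δρ/Δz = 1.347/36 = 0.037 kg m⁻⁴
  94–139 m: Δρ/Δz = 1.004/45 = 0.022 kg m⁻⁴
  139–221 m: Δρ/Δz = 0.339/82 = 4.1 × 10⁻³ kg m⁻⁴
  221–259 m: Δρ/Δz = 0.367/38 = 9.7 × 10⁻³ kg m⁻⁴
The largest gradient is in the 58–94 m interval — the pycnocline.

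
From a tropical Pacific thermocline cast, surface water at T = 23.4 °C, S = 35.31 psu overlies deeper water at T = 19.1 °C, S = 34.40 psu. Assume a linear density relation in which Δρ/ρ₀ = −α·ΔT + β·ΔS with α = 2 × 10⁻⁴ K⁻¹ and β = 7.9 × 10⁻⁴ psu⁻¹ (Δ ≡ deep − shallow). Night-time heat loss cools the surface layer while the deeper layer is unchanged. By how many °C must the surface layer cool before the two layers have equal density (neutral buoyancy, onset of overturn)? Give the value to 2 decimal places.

Neutral buoyancy requires Δρ = 0, i.e. −α(T_deep − T_surf′) + β(S_deep − S_surf) = 0.
T_surf′ = T_deep − (β/α)·ΔS = 19.1 − (7.9 × 10⁻⁴/2 × 10⁻⁴)·(-0.91) = 22.6945 °C.
Cooling required: 23.4 − (22.6945) = 0.7055 °C.

0.71 °C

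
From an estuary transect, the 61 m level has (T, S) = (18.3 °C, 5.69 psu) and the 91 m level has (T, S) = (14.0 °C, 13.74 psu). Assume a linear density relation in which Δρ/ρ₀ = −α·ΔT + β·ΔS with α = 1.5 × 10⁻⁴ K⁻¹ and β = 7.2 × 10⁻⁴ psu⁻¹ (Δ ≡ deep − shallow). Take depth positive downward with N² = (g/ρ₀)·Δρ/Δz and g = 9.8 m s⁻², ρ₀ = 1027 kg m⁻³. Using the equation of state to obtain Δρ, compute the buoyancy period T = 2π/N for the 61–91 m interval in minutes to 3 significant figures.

2.28 min

ΔT = -4.3 K, ΔS = +8.05 psu (deep − shallow).
Δρ/ρ₀ = −αΔT + βΔS = 6.45 × 10⁻⁴ + 5.796 × 10⁻³ = 6.441 × 10⁻³, so Δρ ≈ 6.615 kg m⁻³.
N² = (g/ρ₀)·Δρ/Δz = g·(Δρ/ρ₀)/Δz = 9.8 × 6.441 × 10⁻³ / 30 = 2.1041 × 10⁻³ s⁻².
N = √(2.1041 × 10⁻³) = 0.045870 rad s⁻¹ → T = 2π/N = 136.98 s = 2.2830 min ≈ 2.28 min.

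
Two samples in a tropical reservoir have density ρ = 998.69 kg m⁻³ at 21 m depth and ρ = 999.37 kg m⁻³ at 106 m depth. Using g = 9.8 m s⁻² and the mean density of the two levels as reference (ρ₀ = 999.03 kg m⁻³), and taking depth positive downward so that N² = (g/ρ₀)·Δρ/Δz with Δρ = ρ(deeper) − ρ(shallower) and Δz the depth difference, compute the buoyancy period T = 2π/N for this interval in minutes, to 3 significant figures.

Δρ = 999.37 − 998.69 = 0.68 kg m⁻³ over Δz = 106 − 21 = 85 m.
N² = (9.8/999.03) × (0.68/85) = 7.8476 × 10⁻⁵ s⁻².
N = √(7.8476 × 10⁻⁵) = 8.8587 × 10⁻³ rad s⁻¹, so T = 2π/N = 709.27 s = 11.821 min ≈ 11.8 min.

11.8 min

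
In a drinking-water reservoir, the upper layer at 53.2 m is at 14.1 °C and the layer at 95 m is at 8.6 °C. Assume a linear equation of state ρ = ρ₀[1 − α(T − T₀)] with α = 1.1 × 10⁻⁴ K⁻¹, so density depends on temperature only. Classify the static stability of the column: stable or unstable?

ΔT = 8.6 − 14.1 = -5.5 K, so Δρ/ρ₀ = −αΔT = 6.05 × 10⁻⁴.
Δρ/ρ₀ > 0, so Δρ > 0: deeper water is denser → statically stable.

stable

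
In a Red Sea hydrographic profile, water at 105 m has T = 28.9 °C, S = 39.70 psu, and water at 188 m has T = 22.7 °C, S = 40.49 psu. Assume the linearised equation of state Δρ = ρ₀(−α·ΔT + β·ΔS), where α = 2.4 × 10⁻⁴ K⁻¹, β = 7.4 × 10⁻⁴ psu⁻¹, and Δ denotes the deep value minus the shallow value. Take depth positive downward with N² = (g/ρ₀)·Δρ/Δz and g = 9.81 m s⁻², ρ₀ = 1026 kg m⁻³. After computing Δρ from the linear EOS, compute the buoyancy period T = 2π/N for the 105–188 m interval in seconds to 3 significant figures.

ΔT = -6.2 K, ΔS = +0.79 psu (deep − shallow).
Δρ/ρ₀ = −αΔT + βΔS = 1.488 × 10⁻³ + 5.846 × 10⁻⁴ = 2.0726 × 10⁻³, so Δρ ≈ 2.126 kg m⁻³.
N² = (g/ρ₀)·Δρ/Δz = g·(Δρ/ρ₀)/Δz = 9.81 × 2.0726 × 10⁻³ / 83 = 2.4497 × 10⁻⁴ s⁻².
N = √(2.4497 × 10⁻⁴) = 0.015652 rad s⁻¹ → T = 2π/N = 401.43 s ≈ 401 s.

401 s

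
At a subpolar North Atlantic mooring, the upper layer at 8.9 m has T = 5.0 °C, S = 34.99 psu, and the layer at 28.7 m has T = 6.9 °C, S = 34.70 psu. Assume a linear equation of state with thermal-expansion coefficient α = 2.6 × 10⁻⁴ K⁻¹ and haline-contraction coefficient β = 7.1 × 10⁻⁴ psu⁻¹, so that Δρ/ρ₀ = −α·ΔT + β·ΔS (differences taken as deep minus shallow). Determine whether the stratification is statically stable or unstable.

unstable

ΔT = 6.9 − 5.0 = +1.9 K and ΔS = 34.70 − 34.99 = -0.29 psu (deep − shallow).
−αΔT = -4.94 × 10⁻⁴; βΔS = -2.059 × 10⁻⁴; sum Δρ/ρ₀ = -6.999 × 10⁻⁴.
Δρ/ρ₀ < 0, so Δρ < 0: deeper water is lighter → statically unstable; the column would overturn.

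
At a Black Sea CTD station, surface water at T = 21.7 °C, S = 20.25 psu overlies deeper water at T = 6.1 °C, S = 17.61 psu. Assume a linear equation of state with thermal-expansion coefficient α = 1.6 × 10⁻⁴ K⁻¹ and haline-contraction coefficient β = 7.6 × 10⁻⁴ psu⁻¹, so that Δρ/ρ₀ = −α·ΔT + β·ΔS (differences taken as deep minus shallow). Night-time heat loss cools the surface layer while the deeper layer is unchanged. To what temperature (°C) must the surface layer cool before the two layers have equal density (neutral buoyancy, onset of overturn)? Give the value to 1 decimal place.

18.6 °C

Neutral buoyancy requires Δρ = 0, i.e. −α(T_deep − T_surf′) + β(S_deep − S_surf) = 0.
T_surf′ = T_deep − (β/α)·ΔS = 6.1 − (7.6 × 10⁻⁴/1.6 × 10⁻⁴)·(-2.64) = 18.640 °C.
Cooling required: 21.7 − (18.640) = 3.060 °C.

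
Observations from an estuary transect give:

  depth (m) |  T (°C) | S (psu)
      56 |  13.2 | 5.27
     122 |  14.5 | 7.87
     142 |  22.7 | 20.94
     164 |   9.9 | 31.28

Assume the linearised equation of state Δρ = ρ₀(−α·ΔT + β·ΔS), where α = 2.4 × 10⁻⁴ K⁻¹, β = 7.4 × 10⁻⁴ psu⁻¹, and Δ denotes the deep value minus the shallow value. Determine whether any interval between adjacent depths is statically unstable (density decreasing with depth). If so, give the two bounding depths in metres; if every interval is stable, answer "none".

Evaluate Δρ/ρ₀ = −αΔT + βΔS across each adjacent pair:
  56–122 m: −αΔT+βΔS = −(2.4 × 10⁻⁴)(+1.3)+(7.4 × 10⁻⁴)(+2.60) = 1.6 × 10⁻³ → stable
  122–142 m: −αΔT+βΔS = −(2.4 × 10⁻⁴)(+8.2)+(7.4 × 10⁻⁴)(+13.07) = 7.7 × 10⁻³ → stable
  142–164 m: −αΔT+βΔS = −(2.4 × 10⁻⁴)(-12.8)+(7.4 × 10⁻⁴)(+10.34) = 0.011 → stable
Every interval has Δρ > 0: the column is stably stratified throughout.

none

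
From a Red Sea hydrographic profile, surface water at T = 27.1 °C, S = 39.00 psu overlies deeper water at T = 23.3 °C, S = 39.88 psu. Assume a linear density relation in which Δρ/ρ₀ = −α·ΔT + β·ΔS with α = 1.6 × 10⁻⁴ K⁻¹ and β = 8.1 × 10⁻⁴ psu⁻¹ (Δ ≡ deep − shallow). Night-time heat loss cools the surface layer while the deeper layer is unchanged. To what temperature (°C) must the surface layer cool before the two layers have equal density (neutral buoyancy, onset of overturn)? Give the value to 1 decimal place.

Neutral buoyancy requires Δρ = 0, i.e. −α(T_deep − T_surf′) + β(S_deep − S_surf) = 0.
T_surf′ = T_deep − (β/α)·ΔS = 23.3 − (8.1 × 10⁻⁴/1.6 × 10⁻⁴)·(+0.88) = 18.845 °C.
Cooling required: 27.1 − (18.845) = 8.255 °C.

18.8 °C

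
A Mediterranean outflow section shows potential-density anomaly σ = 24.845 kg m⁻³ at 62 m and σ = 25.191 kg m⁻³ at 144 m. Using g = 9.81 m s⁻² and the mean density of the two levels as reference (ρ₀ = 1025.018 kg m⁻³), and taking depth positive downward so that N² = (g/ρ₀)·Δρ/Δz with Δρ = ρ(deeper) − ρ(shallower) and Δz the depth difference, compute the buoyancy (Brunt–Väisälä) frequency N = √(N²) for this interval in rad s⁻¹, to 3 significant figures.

6.35 × 10⁻³ rad s⁻¹

Δρ = 1025.191 − 1024.845 = 0.346 kg m⁻³ over Δz = 144 − 62 = 82 m.
N² = (9.81/1025.018) × (0.346/82) = 4.0383 × 10⁻⁵ s⁻².
N = √(4.0383 × 10⁻⁵) = 6.3548 × 10⁻³ rad s⁻¹ ≈ 6.35 × 10⁻³ rad s⁻¹.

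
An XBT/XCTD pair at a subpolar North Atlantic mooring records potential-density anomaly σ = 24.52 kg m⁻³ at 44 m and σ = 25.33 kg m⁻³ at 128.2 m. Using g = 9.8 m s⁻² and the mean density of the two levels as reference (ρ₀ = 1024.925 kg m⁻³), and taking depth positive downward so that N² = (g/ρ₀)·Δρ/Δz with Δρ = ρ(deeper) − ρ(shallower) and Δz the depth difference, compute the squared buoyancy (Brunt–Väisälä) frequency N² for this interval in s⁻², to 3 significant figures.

Δρ = 1025.33 − 1024.52 = 0.81 kg m⁻³ over Δz = 128.2 − 44 = 84.2 m.
N² = (9.8/1024.925) × (0.81/84.2) = 9.1983 × 10⁻⁵ s⁻² ≈ 9.20 × 10⁻⁵ s⁻².

9.20 × 10⁻⁵ s⁻²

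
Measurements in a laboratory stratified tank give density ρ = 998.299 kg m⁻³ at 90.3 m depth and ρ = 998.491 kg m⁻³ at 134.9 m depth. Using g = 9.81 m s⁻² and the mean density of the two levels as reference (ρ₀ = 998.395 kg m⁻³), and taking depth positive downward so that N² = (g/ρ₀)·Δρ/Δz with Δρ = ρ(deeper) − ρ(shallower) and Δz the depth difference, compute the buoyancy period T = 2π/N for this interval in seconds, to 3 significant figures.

966 s

Δρ = 998.491 − 998.299 = 0.192 kg m⁻³ over Δz = 134.9 − 90.3 = 44.6 m.
N² = (9.81/998.395) × (0.192/44.6) = 4.2299 × 10⁻⁵ s⁻².
N = √(4.2299 × 10⁻⁵) = 6.5038 × 10⁻³ rad s⁻¹, so T = 2π/N = 966.08 s ≈ 966 s.
Since Δρ > 0 the layer is stably stratified.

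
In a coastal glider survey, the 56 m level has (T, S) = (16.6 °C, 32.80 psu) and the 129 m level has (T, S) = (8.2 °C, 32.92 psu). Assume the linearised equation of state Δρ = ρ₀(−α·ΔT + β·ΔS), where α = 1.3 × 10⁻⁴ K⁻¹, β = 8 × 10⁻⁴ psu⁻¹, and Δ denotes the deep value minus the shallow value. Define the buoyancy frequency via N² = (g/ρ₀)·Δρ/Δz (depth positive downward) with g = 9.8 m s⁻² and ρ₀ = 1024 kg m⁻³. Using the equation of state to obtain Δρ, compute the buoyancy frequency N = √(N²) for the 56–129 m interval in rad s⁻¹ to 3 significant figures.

0.0126 rad s⁻¹

ΔT = -8.4 K, ΔS = +0.12 psu (deep − shallow).
Δρ/ρ₀ = −αΔT + βΔS = 1.092 × 10⁻³ + 9.60 × 10⁻⁵ = 1.188 × 10⁻³, so Δρ ≈ 1.217 kg m⁻³.
N² = (g/ρ₀)·Δρ/Δz = g·(Δρ/ρ₀)/Δz = 9.8 × 1.188 × 10⁻³ / 73 = 1.5948 × 10⁻⁴ s⁻².
N = √(1.5948 × 10⁻⁴) = 0.012629 rad s⁻¹ ≈ 0.0126 rad s⁻¹.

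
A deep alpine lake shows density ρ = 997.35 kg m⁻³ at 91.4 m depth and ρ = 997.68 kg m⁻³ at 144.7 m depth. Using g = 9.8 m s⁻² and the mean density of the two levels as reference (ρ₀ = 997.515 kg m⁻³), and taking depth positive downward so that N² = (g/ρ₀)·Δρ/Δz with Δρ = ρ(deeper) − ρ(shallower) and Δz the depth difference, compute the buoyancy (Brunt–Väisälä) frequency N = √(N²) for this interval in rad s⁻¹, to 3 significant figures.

Δρ = 997.68 − 997.35 = 0.33 kg m⁻³ over Δz = 144.7 − 91.4 = 53.3 m.
N² = (9.8/997.515) × (0.33/53.3) = 6.0827 × 10⁻⁵ s⁻².
N = √(6.0827 × 10⁻⁵) = 7.7992 × 10⁻³ rad s⁻¹ ≈ 7.80 × 10⁻³ rad s⁻¹.
Since Δρ > 0 the layer is stably stratified.

7.80 × 10⁻³ rad s⁻¹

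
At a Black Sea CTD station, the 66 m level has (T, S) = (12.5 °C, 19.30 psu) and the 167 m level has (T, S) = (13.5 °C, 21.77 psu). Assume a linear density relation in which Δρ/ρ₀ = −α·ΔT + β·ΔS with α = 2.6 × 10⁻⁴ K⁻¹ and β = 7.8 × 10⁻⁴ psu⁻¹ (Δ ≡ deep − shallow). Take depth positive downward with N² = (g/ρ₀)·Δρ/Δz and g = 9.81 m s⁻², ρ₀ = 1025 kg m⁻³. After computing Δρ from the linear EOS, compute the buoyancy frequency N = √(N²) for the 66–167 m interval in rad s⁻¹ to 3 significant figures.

ΔT = +1.0 K, ΔS = +2.47 psu (deep − shallow).
Δρ/ρ₀ = −αΔT + βΔS = -2.60 × 10⁻⁴ + 1.9266 × 10⁻³ = 1.6666 × 10⁻³, so Δρ ≈ 1.708 kg m⁻³.
N² = (g/ρ₀)·Δρ/Δz = g·(Δρ/ρ₀)/Δz = 9.81 × 1.6666 × 10⁻³ / 101 = 1.6187 × 10⁻⁴ s⁻².
N = √(1.6187 × 10⁻⁴) = 0.012723 rad s⁻¹ ≈ 0.0127 rad s⁻¹.

0.0127 rad s⁻¹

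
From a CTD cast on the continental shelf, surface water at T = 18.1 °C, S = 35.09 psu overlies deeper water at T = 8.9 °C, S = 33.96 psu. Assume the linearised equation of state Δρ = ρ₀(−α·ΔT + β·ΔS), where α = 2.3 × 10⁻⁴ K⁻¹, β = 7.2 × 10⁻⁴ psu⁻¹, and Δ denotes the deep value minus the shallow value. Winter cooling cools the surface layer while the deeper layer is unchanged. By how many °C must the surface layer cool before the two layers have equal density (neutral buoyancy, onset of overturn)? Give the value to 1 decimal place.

5.7 °C

Neutral buoyancy requires Δρ = 0, i.e. −α(T_deep − T_surf′) + β(S_deep − S_surf) = 0.
T_surf′ = T_deep − (β/α)·ΔS = 8.9 − (7.2 × 10⁻⁴/2.3 × 10⁻⁴)·(-1.13) = 12.437 °C.
Cooling required: 18.1 − (12.437) = 5.663 °C.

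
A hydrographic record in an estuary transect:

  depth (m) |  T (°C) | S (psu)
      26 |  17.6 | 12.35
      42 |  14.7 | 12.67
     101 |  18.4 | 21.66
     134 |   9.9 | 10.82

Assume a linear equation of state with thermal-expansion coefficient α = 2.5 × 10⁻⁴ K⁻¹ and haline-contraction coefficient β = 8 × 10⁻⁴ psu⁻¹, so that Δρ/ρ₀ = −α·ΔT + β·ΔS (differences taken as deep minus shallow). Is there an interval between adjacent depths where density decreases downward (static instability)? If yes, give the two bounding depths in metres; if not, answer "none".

Evaluate Δρ/ρ₀ = −αΔT + βΔS across each adjacent pair:
  26–42 m: −αΔT+βΔS = −(2.5 × 10⁻⁴)(-2.9)+(8 × 10⁻⁴)(+0.32) = 9.8 × 10⁻⁴ → stable
  42–101 m: −αΔT+βΔS = −(2.5 × 10⁻⁴)(+3.7)+(8 × 10⁻⁴)(+8.99) = 6.3 × 10⁻³ → stable
  101–134 m: −αΔT+βΔS = −(2.5 × 10⁻⁴)(-8.5)+(8 × 10⁻⁴)(-10.84) = -6.5 × 10⁻³ → UNSTABLE
The 101–134 m interval has Δρ < 0: lighter water underlies denser water.

101–134 m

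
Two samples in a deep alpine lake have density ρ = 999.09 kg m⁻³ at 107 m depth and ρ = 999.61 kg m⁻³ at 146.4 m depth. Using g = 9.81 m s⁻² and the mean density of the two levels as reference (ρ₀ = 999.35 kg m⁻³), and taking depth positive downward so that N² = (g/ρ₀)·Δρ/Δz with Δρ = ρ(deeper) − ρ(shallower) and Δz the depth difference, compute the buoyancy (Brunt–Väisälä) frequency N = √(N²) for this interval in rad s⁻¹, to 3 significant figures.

0.0114 rad s⁻¹

Δρ = 999.61 − 999.09 = 0.52 kg m⁻³ over Δz = 146.4 − 107 = 39.4 m.
N² = (9.81/999.35) × (0.52/39.4) = 1.2956 × 10⁻⁴ s⁻².
N = √(1.2956 × 10⁻⁴) = 0.011382 rad s⁻¹ ≈ 0.0114 rad s⁻¹.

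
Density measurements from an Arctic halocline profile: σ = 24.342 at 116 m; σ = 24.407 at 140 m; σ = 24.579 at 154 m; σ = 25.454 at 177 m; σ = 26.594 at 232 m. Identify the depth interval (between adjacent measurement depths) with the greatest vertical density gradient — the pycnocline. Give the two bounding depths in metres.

Compute the density gradient over each adjacent pair:
  116–140 m: Δρ/Δz = 0.065/24 = 2.7 × 10⁻³ kg m⁻⁴
  140–154 m: Δρ/Δz = 0.172/14 = 0.012 kg m⁻⁴
  154–177 m: Δρ/Δz = 0.875/23 = 0.038 kg m⁻⁴
  177–232 m: Δρ/Δz = 1.140/55 = 0.021 kg m⁻⁴
The largest gradient is in the 154–177 m interval — the pycnocline.

154–177 m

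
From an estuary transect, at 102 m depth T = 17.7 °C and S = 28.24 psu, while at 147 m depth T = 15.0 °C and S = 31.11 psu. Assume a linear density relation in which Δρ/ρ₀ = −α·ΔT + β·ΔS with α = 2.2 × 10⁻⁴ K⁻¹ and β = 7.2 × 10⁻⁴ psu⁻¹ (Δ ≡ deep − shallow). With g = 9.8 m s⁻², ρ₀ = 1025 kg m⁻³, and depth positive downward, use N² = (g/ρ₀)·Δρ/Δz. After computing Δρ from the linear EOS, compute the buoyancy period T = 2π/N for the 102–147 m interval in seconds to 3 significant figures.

261 s

ΔT = -2.7 K, ΔS = +2.87 psu (deep − shallow).
Δρ/ρ₀ = −αΔT + βΔS = 5.94 × 10⁻⁴ + 2.0664 × 10⁻³ = 2.6604 × 10⁻³, so Δρ ≈ 2.727 kg m⁻³.
N² = (g/ρ₀)·Δρ/Δz = g·(Δρ/ρ₀)/Δz = 9.8 × 2.6604 × 10⁻³ / 45 = 5.7938 × 10⁻⁴ s⁻².
N = √(5.7938 × 10⁻⁴) = 0.024070 rad s⁻¹ → T = 2π/N = 261.04 s ≈ 261 s.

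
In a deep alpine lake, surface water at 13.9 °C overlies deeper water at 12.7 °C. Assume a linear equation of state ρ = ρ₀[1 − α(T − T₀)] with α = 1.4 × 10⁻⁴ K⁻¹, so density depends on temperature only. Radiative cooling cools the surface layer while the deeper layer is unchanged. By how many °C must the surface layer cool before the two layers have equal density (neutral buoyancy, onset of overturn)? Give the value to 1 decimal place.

With temperature the only control, equal density requires T_surf′ = T_deep.
T_surf′ = 12.7 °C.
Cooling required: 13.9 − 12.7 = 1.2 °C.

1.2 °C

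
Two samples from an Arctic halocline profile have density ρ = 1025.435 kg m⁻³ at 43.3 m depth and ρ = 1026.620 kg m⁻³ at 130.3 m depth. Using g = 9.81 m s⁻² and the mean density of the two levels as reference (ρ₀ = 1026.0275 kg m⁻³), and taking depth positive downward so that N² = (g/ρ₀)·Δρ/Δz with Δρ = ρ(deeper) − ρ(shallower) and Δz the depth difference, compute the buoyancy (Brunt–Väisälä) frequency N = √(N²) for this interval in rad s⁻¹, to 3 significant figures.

Δρ = 1026.620 − 1025.435 = 1.185 kg m⁻³ over Δz = 130.3 − 43.3 = 87 m.
N² = (9.81/1026.0275) × (1.185/87) = 1.3023 × 10⁻⁴ s⁻².
N = √(1.3023 × 10⁻⁴) = 0.011412 rad s⁻¹ ≈ 0.0114 rad s⁻¹.

0.0114 rad s⁻¹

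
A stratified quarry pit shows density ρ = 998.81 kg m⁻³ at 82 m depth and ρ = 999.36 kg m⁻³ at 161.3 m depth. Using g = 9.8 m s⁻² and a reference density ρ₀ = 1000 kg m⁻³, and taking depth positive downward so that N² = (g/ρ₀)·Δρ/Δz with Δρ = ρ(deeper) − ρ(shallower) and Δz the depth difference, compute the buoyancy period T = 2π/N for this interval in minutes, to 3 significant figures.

Δρ = 999.36 − 998.81 = 0.55 kg m⁻³ over Δz = 161.3 − 82 = 79.3 m.
N² = (9.8/1000) × (0.55/79.3) = 6.7970 × 10⁻⁵ s⁻².
N = √(6.7970 × 10⁻⁵) = 8.2444 × 10⁻³ rad s⁻¹, so T = 2π/N = 762.12 s = 12.702 min ≈ 12.7 min.

12.7 min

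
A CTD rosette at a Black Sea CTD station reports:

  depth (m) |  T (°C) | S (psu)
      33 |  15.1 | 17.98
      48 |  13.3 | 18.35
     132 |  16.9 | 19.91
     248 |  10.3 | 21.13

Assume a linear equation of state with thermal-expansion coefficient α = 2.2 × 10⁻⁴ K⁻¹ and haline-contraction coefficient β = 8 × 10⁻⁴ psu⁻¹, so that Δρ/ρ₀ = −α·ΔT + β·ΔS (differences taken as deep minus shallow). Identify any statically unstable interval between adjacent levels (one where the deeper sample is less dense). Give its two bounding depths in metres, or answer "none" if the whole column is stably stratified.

Evaluate Δρ/ρ₀ = −αΔT + βΔS across each adjacent pair:
  33–48 m: −αΔT+βΔS = −(2.2 × 10⁻⁴)(-1.8)+(8 × 10⁻⁴)(+0.37) = 6.9 × 10⁻⁴ → stable
  48–132 m: −αΔT+βΔS = −(2.2 × 10⁻⁴)(+3.6)+(8 × 10⁻⁴)(+1.56) = 4.6 × 10⁻⁴ → stable
  132–248 m: −αΔT+βΔS = −(2.2 × 10⁻⁴)(-6.6)+(8 × 10⁻⁴)(+1.22) = 2.4 × 10⁻³ → stable
Every interval has Δρ > 0: the column is stably stratified throughout.

none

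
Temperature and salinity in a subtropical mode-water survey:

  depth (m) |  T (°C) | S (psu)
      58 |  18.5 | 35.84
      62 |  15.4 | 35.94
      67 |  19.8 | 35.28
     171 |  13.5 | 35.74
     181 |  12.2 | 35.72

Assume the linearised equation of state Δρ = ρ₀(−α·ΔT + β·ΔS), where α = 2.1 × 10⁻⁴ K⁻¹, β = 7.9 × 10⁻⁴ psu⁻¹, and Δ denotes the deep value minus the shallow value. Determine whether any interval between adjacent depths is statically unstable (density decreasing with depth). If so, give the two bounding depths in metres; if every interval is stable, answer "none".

62–67 m

Evaluate Δρ/ρ₀ = −αΔT + βΔS across each adjacent pair:
  58–62 m: −αΔT+βΔS = −(2.1 × 10⁻⁴)(-3.1)+(7.9 × 10⁻⁴)(+0.10) = 7.3 × 10⁻⁴ → stable
  62–67 m: −αΔT+βΔS = −(2.1 × 10⁻⁴)(+4.4)+(7.9 × 10⁻⁴)(-0.66) = -1.4 × 10⁻³ → UNSTABLE
  67–171 m: −αΔT+βΔS = −(2.1 × 10⁻⁴)(-6.3)+(7.9 × 10⁻⁴)(+0.46) = 1.7 × 10⁻³ → stable
  171–181 m: −αΔT+βΔS = −(2.1 × 10⁻⁴)(-1.3)+(7.9 × 10⁻⁴)(-0.02) = 2.6 × 10⁻⁴ → stable
The 62–67 m interval has Δρ < 0: lighter water underlies denser water.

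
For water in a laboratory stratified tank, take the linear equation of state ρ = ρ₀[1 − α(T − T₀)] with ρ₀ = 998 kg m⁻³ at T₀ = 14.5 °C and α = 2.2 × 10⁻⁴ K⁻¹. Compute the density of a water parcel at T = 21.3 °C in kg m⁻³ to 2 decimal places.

996.51 kg m⁻³

T − T₀ = +6.8 K.
Bracket = 1 − α·(+6.8) = 1 + (-1.496 × 10⁻³) = 0.9985040.
ρ = 998 × 0.9985040 = 996.51 kg m⁻³.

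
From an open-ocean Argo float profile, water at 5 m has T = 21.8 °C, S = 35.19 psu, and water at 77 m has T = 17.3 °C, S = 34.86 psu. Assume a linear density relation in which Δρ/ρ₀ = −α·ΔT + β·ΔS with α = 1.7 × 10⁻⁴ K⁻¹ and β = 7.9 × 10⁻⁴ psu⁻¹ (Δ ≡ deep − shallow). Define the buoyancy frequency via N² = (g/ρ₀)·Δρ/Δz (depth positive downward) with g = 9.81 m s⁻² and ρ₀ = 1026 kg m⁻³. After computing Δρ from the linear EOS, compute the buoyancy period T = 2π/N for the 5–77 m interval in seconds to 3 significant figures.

758 s

ΔT = -4.5 K, ΔS = -0.33 psu (deep − shallow).
Δρ/ρ₀ = −αΔT + βΔS = 7.65 × 10⁻⁴ − 2.607 × 10⁻⁴ = 5.043 × 10⁻⁴, so Δρ ≈ 0.5174 kg m⁻³.
N² = (g/ρ₀)·Δρ/Δz = g·(Δρ/ρ₀)/Δz = 9.81 × 5.043 × 10⁻⁴ / 72 = 6.8711 × 10⁻⁵ s⁻².
N = √(6.8711 × 10⁻⁵) = 8.2892 × 10⁻³ rad s⁻¹ → T = 2π/N = 758.00 s ≈ 758 s.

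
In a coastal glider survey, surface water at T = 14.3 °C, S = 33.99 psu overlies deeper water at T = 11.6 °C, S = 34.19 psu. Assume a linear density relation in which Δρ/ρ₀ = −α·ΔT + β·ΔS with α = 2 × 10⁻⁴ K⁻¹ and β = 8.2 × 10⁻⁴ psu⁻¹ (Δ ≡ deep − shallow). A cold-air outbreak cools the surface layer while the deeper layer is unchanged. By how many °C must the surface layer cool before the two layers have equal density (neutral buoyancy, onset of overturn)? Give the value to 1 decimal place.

3.5 °C

Neutral buoyancy requires Δρ = 0, i.e. −α(T_deep − T_surf′) + β(S_deep − S_surf) = 0.
T_surf′ = T_deep − (β/α)·ΔS = 11.6 − (8.2 × 10⁻⁴/2 × 10⁻⁴)·(+0.20) = 10.780 °C.
Cooling required: 14.3 − (10.780) = 3.520 °C.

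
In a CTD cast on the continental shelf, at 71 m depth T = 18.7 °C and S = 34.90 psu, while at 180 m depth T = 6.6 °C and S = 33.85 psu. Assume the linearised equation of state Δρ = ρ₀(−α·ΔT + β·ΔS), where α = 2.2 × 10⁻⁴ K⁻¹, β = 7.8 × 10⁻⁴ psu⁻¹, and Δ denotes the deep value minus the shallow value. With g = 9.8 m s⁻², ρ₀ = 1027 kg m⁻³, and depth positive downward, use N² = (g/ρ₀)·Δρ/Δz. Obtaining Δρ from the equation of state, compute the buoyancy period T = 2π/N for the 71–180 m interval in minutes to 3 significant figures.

8.14 min

ΔT = -12.1 K, ΔS = -1.05 psu (deep − shallow).
Δρ/ρ₀ = −αΔT + βΔS = 2.662 × 10⁻³ − 8.19 × 10⁻⁴ = 1.843 × 10⁻³, so Δρ ≈ 1.893 kg m⁻³.
N² = (g/ρ₀)·Δρ/Δz = g·(Δρ/ρ₀)/Δz = 9.8 × 1.843 × 10⁻³ / 109 = 1.6570 × 10⁻⁴ s⁻².
N = √(1.6570 × 10⁻⁴) = 0.012872 rad s⁻¹ → T = 2π/N = 488.13 s = 8.1355 min ≈ 8.14 min.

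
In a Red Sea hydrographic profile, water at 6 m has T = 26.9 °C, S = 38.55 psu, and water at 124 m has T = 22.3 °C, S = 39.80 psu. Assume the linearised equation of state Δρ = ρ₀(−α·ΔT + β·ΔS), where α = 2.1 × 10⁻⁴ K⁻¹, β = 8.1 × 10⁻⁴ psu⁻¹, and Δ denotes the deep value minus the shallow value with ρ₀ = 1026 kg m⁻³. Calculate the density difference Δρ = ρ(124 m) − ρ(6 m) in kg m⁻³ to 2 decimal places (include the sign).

ΔT = -4.6 K, ΔS = +1.25 psu (deep − shallow).
Δρ/ρ₀ = −(2.1 × 10⁻⁴)(-4.6) + (8.1 × 10⁻⁴)(+1.25) = 1.9785 × 10⁻³.
Δρ = 1026 × (1.9785 × 10⁻³) = +2.03 kg m⁻³.
Positive Δρ: denser below, stable.

+2.03 kg m⁻³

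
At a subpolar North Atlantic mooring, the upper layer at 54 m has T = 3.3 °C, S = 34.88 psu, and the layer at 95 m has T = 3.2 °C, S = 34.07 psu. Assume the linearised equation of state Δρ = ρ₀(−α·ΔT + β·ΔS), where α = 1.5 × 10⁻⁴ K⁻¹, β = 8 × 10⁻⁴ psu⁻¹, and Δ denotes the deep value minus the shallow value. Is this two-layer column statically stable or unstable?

unstable

ΔT = 3.2 − 3.3 = -0.1 K and ΔS = 34.07 − 34.88 = -0.81 psu (deep − shallow).
−αΔT = 1.50 × 10⁻⁵; βΔS = -6.48 × 10⁻⁴; sum Δρ/ρ₀ = -6.33 × 10⁻⁴.
Δρ/ρ₀ < 0, so Δρ < 0: deeper water is lighter → statically unstable; the column would overturn.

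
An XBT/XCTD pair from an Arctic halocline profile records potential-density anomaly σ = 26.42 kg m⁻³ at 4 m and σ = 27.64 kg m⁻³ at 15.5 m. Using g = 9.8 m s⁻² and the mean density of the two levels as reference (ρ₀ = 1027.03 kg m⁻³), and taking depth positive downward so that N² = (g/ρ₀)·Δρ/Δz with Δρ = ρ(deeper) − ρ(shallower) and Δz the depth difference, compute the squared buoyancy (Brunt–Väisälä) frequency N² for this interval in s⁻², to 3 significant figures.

1.01 × 10⁻³ s⁻²

Δρ = 1027.64 − 1026.42 = 1.22 kg m⁻³ over Δz = 15.5 − 4 = 11.5 m.
N² = (9.8/1027.03) × (1.22/11.5) = 1.0123 × 10⁻³ s⁻² ≈ 1.01 × 10⁻³ s⁻².
N² > 0, so the interval is statically stable.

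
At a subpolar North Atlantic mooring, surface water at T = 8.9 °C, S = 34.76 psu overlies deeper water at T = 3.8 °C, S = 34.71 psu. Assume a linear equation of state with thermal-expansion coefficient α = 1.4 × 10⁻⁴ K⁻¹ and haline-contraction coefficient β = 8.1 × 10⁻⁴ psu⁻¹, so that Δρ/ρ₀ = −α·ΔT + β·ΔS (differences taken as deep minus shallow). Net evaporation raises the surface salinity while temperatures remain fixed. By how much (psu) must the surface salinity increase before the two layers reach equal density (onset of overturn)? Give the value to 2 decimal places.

0.83 psu

Neutral buoyancy requires −α(T_deep − T_surf) + β(S_deep − S_surf′) = 0.
S_surf′ = S_deep − (α/β)·ΔT = 34.71 − (1.4 × 10⁻⁴/8.1 × 10⁻⁴)·(-5.1) = 35.5915 psu.
Increase required: 35.5915 − 34.76 = 0.8315 psu.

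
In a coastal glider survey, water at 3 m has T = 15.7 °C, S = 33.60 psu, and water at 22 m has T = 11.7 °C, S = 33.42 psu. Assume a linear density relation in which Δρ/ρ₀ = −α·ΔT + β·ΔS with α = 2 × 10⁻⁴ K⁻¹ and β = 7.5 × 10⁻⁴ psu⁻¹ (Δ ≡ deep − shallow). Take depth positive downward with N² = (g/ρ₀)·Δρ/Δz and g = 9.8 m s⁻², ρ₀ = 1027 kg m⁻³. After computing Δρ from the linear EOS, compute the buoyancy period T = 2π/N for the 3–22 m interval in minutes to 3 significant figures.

5.65 min

ΔT = -4.0 K, ΔS = -0.18 psu (deep − shallow).
Δρ/ρ₀ = −αΔT + βΔS = 8.00 × 10⁻⁴ − 1.35 × 10⁻⁴ = 6.65 × 10⁻⁴, so Δρ ≈ 0.6830 kg m⁻³.
N² = (g/ρ₀)·Δρ/Δz = g·(Δρ/ρ₀)/Δz = 9.8 × 6.65 × 10⁻⁴ / 19 = 3.4300 × 10⁻⁴ s⁻².
N = √(3.4300 × 10⁻⁴) = 0.018520 rad s⁻¹ → T = 2π/N = 339.26 s = 5.6543 min ≈ 5.65 min.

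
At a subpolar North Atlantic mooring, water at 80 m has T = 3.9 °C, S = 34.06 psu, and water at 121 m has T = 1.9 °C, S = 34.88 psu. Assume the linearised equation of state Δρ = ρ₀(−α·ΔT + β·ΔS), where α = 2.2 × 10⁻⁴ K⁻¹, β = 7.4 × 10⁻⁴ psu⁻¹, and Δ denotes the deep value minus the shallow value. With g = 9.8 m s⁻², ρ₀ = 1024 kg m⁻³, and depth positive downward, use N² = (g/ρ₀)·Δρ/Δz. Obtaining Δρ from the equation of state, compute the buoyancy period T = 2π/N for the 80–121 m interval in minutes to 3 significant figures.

6.62 min

ΔT = -2.0 K, ΔS = +0.82 psu (deep − shallow).
Δρ/ρ₀ = −αΔT + βΔS = 4.40 × 10⁻⁴ + 6.068 × 10⁻⁴ = 1.0468 × 10⁻³, so Δρ ≈ 1.072 kg m⁻³.
N² = (g/ρ₀)·Δρ/Δz = g·(Δρ/ρ₀)/Δz = 9.8 × 1.0468 × 10⁻³ / 41 = 2.5021 × 10⁻⁴ s⁻².
N = √(2.5021 × 10⁻⁴) = 0.015818 rad s⁻¹ → T = 2π/N = 397.22 s = 6.6203 min ≈ 6.62 min.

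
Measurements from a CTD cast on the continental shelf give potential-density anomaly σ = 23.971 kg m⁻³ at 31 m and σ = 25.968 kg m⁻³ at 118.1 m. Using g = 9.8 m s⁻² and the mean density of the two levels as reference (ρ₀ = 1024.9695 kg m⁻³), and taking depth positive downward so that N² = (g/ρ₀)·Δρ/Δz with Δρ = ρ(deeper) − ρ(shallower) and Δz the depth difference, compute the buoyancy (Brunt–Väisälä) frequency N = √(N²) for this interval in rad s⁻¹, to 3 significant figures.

0.0148 rad s⁻¹

Δρ = 1025.968 − 1023.971 = 1.997 kg m⁻³ over Δz = 118.1 − 31 = 87.1 m.
N² = (9.8/1024.9695) × (1.997/87.1) = 2.1922 × 10⁻⁴ s⁻².
N = √(2.1922 × 10⁻⁴) = 0.014806 rad s⁻¹ ≈ 0.0148 rad s⁻¹.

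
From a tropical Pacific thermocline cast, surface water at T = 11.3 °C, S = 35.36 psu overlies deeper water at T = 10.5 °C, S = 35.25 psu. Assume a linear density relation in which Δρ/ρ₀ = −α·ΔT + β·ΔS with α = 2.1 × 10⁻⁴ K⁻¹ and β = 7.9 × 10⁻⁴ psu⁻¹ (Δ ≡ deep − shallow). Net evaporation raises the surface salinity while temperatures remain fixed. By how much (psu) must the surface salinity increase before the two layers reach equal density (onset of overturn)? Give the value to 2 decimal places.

0.10 psu

Neutral buoyancy requires −α(T_deep − T_surf) + β(S_deep − S_surf′) = 0.
S_surf′ = S_deep − (α/β)·ΔT = 35.25 − (2.1 × 10⁻⁴/7.9 × 10⁻⁴)·(-0.8) = 35.4627 psu.
Increase required: 35.4627 − 35.36 = 0.1027 psu.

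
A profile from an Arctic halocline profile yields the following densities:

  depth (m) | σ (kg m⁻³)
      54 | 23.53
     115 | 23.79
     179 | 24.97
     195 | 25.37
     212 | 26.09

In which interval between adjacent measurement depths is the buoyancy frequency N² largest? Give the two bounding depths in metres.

Compute the density gradient over each adjacent pair:
  54–115 m: Δρ/Δz = 0.26/61 = 4.3 × 10⁻³ kg m⁻⁴
  115–179 m: Δρ/Δz = 1.18/64 = 0.018 kg m⁻⁴
  179–195 m: Δρ/Δz = 0.40/16 = 0.025 kg m⁻⁴
  195–212 m: Δρ/Δz = 0.72/17 = 0.042 kg m⁻⁴
The largest gradient is in the 195–212 m interval — the pycnocline.

195–212 m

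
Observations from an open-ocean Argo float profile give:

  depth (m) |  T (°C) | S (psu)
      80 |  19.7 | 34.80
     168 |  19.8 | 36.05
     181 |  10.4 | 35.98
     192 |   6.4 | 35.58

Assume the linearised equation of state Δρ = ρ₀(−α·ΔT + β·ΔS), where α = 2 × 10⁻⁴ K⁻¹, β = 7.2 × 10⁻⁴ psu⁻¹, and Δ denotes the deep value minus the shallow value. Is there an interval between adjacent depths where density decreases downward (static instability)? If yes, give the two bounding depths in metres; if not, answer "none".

Evaluate Δρ/ρ₀ = −αΔT + βΔS across each adjacent pair:
  80–168 m: −αΔT+βΔS = −(2 × 10⁻⁴)(+0.1)+(7.2 × 10⁻⁴)(+1.25) = 8.8 × 10⁻⁴ → stable
  168–181 m: −αΔT+βΔS = −(2 × 10⁻⁴)(-9.4)+(7.2 × 10⁻⁴)(-0.07) = 1.8 × 10⁻³ → stable
  181–192 m: −αΔT+βΔS = −(2 × 10⁻⁴)(-4.0)+(7.2 × 10⁻⁴)(-0.40) = 5.1 × 10⁻⁴ → stable
Every interval has Δρ > 0: the column is stably stratified throughout.

none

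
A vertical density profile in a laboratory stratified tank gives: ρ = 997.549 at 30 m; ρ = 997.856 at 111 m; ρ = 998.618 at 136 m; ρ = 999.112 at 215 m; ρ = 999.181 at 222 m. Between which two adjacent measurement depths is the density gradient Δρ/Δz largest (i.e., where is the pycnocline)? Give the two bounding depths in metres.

111–136 m

Compute the density gradient over each adjacent pair:
  30–111 m: Δρ/Δz = 0.307/81 = 3.8 × 10⁻³ kg m⁻⁴
  111–136 m: Δρ/Δz = 0.762/25 = 0.030 kg m⁻⁴
  136–215 m: Δρ/Δz = 0.494/79 = 6.3 × 10⁻³ kg m⁻⁴
  215–222 m: Δρ/Δz = 0.069/7 = 9.9 × 10⁻³ kg m⁻⁴
The largest gradient is in the 111–136 m interval — the pycnocline.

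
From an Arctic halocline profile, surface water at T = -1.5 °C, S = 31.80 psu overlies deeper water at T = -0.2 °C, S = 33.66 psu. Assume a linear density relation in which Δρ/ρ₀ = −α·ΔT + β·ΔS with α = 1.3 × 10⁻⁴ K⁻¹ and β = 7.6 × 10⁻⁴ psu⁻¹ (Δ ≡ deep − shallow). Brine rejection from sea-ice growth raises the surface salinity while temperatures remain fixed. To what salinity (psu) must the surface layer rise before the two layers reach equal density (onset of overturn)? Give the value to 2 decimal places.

33.44 psu

Neutral buoyancy requires −α(T_deep − T_surf) + β(S_deep − S_surf′) = 0.
S_surf′ = S_deep − (α/β)·ΔT = 33.66 − (1.3 × 10⁻⁴/7.6 × 10⁻⁴)·(+1.3) = 33.4376 psu.
Increase required: 33.4376 − 31.80 = 1.6376 psu.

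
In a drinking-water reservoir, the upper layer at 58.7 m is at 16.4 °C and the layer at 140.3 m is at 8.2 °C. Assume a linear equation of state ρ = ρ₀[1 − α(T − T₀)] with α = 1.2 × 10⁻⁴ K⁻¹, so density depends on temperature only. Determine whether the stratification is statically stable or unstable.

ΔT = 8.2 − 16.4 = -8.2 K, so Δρ/ρ₀ = −αΔT = 9.84 × 10⁻⁴.
Δρ/ρ₀ > 0, so Δρ > 0: deeper water is denser → statically stable.

stable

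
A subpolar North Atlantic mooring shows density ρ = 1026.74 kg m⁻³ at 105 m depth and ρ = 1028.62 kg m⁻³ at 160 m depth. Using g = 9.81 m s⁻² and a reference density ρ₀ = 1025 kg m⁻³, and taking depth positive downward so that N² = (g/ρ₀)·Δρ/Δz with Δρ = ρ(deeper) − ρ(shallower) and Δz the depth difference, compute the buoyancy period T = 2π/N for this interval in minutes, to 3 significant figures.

5.79 min

Δρ = 1028.62 − 1026.74 = 1.88 kg m⁻³ over Δz = 160 − 105 = 55 m.
N² = (9.81/1025) × (1.88/55) = 3.2715 × 10⁻⁴ s⁻².
N = √(3.2715 × 10⁻⁴) = 0.018087 rad s⁻¹, so T = 2π/N = 347.39 s = 5.7898 min ≈ 5.79 min.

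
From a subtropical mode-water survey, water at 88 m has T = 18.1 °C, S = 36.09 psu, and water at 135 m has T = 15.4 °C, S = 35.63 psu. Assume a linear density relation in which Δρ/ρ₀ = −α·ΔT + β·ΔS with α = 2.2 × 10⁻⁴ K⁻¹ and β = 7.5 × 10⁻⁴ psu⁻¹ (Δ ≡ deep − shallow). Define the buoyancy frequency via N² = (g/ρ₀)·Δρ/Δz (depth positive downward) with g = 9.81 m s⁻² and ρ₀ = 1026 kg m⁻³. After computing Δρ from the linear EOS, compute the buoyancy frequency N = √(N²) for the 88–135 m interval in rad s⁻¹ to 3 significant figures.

7.21 × 10⁻³ rad s⁻¹

ΔT = -2.7 K, ΔS = -0.46 psu (deep − shallow).
Δρ/ρ₀ = −αΔT + βΔS = 5.94 × 10⁻⁴ − 3.45 × 10⁻⁴ = 2.49 × 10⁻⁴, so Δρ ≈ 0.2555 kg m⁻³.
N² = (g/ρ₀)·Δρ/Δz = g·(Δρ/ρ₀)/Δz = 9.81 × 2.49 × 10⁻⁴ / 47 = 5.1972 × 10⁻⁵ s⁻².
N = √(5.1972 × 10⁻⁵) = 7.2092 × 10⁻³ rad s⁻¹ ≈ 7.21 × 10⁻³ rad s⁻¹.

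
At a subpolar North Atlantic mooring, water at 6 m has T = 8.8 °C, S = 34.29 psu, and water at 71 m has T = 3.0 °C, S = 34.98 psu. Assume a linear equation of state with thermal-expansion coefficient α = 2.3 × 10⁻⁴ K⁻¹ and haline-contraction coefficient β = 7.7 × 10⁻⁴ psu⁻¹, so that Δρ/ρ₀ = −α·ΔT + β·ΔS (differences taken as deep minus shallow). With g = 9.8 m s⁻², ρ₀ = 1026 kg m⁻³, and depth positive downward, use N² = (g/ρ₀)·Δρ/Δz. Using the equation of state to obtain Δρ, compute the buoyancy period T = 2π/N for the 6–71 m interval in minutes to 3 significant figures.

6.24 min

ΔT = -5.8 K, ΔS = +0.69 psu (deep − shallow).
Δρ/ρ₀ = −αΔT + βΔS = 1.334 × 10⁻³ + 5.313 × 10⁻⁴ = 1.8653 × 10⁻³, so Δρ ≈ 1.914 kg m⁻³.
N² = (g/ρ₀)·Δρ/Δz = g·(Δρ/ρ₀)/Δz = 9.8 × 1.8653 × 10⁻³ / 65 = 2.8123 × 10⁻⁴ s⁻².
N = √(2.8123 × 10⁻⁴) = 0.016770 rad s⁻¹ → T = 2π/N = 374.67 s = 6.2445 min ≈ 6.24 min.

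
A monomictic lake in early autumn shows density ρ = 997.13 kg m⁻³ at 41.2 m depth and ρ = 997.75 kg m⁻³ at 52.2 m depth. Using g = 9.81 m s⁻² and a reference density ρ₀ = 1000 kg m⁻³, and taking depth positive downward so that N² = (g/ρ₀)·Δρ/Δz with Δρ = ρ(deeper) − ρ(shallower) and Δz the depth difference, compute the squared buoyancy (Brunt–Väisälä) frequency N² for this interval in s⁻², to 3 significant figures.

Δρ = 997.75 − 997.13 = 0.62 kg m⁻³ over Δz = 52.2 − 41.2 = 11 m.
N² = (9.81/1000) × (0.62/11) = 5.5293 × 10⁻⁴ s⁻² ≈ 5.53 × 10⁻⁴ s⁻².

5.53 × 10⁻⁴ s⁻²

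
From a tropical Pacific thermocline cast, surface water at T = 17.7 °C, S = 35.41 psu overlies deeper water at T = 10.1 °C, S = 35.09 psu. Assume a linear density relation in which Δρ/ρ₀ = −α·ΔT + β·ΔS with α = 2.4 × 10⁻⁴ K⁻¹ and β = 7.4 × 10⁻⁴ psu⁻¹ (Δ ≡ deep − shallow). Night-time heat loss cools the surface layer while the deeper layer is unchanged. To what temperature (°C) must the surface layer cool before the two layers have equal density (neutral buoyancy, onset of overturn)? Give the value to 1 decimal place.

11.1 °C

Neutral buoyancy requires Δρ = 0, i.e. −α(T_deep − T_surf′) + β(S_deep − S_surf) = 0.
T_surf′ = T_deep − (β/α)·ΔS = 10.1 − (7.4 × 10⁻⁴/2.4 × 10⁻⁴)·(-0.32) = 11.087 °C.
Cooling required: 17.7 − (11.087) = 6.613 °C.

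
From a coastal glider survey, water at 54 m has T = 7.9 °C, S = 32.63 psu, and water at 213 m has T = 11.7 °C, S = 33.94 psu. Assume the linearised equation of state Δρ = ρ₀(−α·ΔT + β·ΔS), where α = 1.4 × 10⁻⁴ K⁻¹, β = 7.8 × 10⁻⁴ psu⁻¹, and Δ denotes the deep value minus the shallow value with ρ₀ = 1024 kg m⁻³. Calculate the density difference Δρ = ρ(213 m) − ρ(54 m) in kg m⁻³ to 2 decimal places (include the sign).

ΔT = +3.8 K, ΔS = +1.31 psu (deep − shallow).
Δρ/ρ₀ = −(1.4 × 10⁻⁴)(+3.8) + (7.8 × 10⁻⁴)(+1.31) = 4.898 × 10⁻⁴.
Δρ = 1024 × (4.898 × 10⁻⁴) = +0.50 kg m⁻³.
Positive Δρ: denser below, stable.

+0.50 kg m⁻³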